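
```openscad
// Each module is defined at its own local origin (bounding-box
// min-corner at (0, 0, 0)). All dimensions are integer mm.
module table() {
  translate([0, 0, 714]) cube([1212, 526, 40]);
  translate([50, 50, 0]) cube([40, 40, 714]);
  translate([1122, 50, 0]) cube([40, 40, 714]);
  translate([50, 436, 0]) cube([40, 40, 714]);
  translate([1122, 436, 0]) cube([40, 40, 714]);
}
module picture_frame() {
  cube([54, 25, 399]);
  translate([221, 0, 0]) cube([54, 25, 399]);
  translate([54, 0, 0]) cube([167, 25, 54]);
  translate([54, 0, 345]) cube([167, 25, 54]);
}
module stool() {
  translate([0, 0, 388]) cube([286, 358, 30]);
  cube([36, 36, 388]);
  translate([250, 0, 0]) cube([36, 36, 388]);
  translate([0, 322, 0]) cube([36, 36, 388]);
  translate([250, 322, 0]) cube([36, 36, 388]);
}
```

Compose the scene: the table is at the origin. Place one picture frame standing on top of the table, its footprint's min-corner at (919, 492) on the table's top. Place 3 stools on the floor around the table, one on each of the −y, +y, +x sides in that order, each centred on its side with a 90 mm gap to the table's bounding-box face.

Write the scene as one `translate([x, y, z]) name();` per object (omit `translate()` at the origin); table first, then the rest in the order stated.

table();
translate([919, 492, 754]) picture_frame();
translate([463, -448, 0]) stool();
translate([463, 616, 0]) stool();
translate([1302, 84, 0]) stool();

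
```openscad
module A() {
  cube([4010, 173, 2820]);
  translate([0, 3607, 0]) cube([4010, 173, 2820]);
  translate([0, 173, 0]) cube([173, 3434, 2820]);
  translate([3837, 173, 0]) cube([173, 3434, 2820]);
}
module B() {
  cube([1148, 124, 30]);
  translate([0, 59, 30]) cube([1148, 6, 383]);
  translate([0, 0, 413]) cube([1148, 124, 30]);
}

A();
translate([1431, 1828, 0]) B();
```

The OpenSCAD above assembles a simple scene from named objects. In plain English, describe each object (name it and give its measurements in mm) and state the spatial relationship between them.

A is the wall frame of a small rectangular building: four walls, each 2820 mm tall and 173 mm thick, enclosing a footprint 4010 mm (x) by 3780 mm (y) outside-to-outside, with no floor or roof. The front and back walls (the −y and +y sides) span the full width; the two side walls fit between them.

B is an I-beam lying along x, 1148 mm long. Overall section height 443 mm. Two flanges 124 mm wide (y) and 30 mm thick, one on the floor and one at the top; a web 6 mm thick runs between them, centred on the flange width.

The I-beam sits inside the house frame, centred.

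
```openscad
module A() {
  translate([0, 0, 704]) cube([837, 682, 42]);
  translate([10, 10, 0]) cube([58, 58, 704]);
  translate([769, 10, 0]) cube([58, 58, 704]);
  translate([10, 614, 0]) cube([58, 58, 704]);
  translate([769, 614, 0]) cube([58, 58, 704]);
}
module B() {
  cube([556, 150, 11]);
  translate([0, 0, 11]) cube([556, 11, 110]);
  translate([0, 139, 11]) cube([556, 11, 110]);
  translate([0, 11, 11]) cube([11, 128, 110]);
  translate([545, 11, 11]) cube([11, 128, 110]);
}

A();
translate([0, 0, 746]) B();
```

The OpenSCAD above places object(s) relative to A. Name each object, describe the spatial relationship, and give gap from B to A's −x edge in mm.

A is a table. B is an open box. The open box is on top of the table. The gap from the open box to the table's −x edge is 0 mm.

The open box's min-x is at 0; the table's min-x is 0; gap = 0 mm.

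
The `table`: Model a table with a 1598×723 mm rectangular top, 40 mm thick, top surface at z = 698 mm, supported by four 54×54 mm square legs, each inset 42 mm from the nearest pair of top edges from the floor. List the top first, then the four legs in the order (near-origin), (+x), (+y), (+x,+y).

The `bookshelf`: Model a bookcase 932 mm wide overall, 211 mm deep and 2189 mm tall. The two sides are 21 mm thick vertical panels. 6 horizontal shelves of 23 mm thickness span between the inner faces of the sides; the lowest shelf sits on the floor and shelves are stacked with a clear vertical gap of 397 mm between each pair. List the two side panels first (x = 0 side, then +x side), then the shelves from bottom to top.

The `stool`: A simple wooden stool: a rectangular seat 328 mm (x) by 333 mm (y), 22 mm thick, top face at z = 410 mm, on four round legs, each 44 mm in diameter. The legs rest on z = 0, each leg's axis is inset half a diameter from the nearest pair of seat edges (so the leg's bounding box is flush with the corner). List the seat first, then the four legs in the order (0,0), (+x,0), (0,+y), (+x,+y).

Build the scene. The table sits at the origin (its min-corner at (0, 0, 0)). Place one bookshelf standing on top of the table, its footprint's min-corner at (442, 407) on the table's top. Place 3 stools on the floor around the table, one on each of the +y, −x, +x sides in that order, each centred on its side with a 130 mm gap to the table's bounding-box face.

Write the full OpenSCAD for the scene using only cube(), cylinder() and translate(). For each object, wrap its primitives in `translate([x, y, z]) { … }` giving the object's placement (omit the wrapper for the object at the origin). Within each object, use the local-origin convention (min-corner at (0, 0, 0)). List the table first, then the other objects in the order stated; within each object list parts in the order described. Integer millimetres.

translate([0, 0, 658]) cube([1598, 723, 40]);
translate([42, 42, 0]) cube([54, 54, 658]);
translate([1502, 42, 0]) cube([54, 54, 658]);
translate([42, 627, 0]) cube([54, 54, 658]);
translate([1502, 627, 0]) cube([54, 54, 658]);
translate([442, 407, 698]) {
  cube([21, 211, 2189]);
  translate([911, 0, 0]) cube([21, 211, 2189]);
  translate([21, 0, 0]) cube([890, 211, 23]);
  translate([21, 0, 420]) cube([890, 211, 23]);
  translate([21, 0, 840]) cube([890, 211, 23]);
  translate([21, 0, 1260]) cube([890, 211, 23]);
  translate([21, 0, 1680]) cube([890, 211, 23]);
  translate([21, 0, 2100]) cube([890, 211, 23]);
}
translate([635, 853, 0]) {
  translate([0, 0, 388]) cube([328, 333, 22]);
  translate([22, 22, 0]) cylinder(h = 388, r = 22);
  translate([306, 22, 0]) cylinder(h = 388, r = 22);
  translate([22, 311, 0]) cylinder(h = 388, r = 22);
  translate([306, 311, 0]) cylinder(h = 388, r = 22);
}
translate([-458, 195, 0]) {
  translate([0, 0, 388]) cube([328, 333, 22]);
  translate([22, 22, 0]) cylinder(h = 388, r = 22);
  translate([306, 22, 0]) cylinder(h = 388, r = 22);
  translate([22, 311, 0]) cylinder(h = 388, r = 22);
  translate([306, 311, 0]) cylinder(h = 388, r = 22);
}
translate([1728, 195, 0]) {
  translate([0, 0, 388]) cube([328, 333, 22]);
  translate([22, 22, 0]) cylinder(h = 388, r = 22);
  translate([306, 22, 0]) cylinder(h = 388, r = 22);
  translate([22, 311, 0]) cylinder(h = 388, r = 22);
  translate([306, 311, 0]) cylinder(h = 388, r = 22);
}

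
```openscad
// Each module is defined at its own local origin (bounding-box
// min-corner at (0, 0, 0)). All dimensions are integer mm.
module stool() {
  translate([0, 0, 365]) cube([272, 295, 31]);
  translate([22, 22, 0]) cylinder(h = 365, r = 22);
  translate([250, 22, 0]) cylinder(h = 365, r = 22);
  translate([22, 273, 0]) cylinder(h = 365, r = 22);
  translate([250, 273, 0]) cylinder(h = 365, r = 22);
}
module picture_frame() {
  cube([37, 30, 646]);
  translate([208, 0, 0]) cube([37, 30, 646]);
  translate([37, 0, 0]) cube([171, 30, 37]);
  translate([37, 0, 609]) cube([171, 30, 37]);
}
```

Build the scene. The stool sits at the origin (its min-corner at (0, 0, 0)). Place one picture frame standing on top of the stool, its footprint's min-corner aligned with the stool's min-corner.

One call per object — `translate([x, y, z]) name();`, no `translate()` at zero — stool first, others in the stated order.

stool();
translate([0, 0, 396]) picture_frame();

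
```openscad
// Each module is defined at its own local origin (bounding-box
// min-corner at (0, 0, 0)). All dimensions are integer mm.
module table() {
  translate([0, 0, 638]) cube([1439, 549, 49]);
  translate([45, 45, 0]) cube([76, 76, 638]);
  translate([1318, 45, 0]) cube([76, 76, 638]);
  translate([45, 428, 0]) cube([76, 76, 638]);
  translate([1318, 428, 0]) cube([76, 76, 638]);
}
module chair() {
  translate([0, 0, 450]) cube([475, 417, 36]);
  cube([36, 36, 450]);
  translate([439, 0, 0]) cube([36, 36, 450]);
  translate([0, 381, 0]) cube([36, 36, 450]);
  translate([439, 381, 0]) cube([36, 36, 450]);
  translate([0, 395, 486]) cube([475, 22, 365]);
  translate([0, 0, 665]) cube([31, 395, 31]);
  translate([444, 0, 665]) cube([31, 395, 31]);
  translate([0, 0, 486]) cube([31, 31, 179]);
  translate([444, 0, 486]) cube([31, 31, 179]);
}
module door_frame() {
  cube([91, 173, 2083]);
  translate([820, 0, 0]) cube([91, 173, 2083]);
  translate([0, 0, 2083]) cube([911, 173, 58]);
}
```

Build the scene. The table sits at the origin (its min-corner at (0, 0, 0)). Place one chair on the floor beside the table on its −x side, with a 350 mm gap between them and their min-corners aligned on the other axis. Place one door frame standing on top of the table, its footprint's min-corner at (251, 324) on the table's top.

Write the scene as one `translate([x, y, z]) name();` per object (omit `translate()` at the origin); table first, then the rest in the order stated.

table();
translate([-825, 0, 0]) chair();
translate([251, 324, 687]) door_frame();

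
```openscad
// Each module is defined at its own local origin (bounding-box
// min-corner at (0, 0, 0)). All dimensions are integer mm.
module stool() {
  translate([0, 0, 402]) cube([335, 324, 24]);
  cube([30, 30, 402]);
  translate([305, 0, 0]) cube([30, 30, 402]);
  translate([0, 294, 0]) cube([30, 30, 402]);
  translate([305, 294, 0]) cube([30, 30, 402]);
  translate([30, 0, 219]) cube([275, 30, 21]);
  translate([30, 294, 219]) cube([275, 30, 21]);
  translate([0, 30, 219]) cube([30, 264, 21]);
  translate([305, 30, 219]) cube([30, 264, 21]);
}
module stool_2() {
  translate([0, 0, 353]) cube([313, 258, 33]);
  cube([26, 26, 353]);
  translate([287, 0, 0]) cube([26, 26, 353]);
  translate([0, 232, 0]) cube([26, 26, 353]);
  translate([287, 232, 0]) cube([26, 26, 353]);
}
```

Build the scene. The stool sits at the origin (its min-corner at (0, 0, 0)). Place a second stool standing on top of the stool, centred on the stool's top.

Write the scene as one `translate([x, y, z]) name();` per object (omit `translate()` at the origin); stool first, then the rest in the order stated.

stool();
translate([11, 33, 426]) stool_2();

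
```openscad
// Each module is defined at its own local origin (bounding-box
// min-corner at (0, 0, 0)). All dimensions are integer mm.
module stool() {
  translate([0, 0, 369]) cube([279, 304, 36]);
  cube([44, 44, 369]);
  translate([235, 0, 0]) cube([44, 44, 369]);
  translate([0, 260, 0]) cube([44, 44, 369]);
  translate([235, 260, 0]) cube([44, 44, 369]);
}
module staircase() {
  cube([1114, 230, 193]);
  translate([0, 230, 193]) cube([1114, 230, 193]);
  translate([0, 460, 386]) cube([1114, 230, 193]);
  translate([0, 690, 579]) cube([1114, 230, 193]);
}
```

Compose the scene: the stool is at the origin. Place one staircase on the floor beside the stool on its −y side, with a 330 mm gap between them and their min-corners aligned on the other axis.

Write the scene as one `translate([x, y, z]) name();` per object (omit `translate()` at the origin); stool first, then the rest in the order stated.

stool();
translate([0, -1250, 0]) staircase();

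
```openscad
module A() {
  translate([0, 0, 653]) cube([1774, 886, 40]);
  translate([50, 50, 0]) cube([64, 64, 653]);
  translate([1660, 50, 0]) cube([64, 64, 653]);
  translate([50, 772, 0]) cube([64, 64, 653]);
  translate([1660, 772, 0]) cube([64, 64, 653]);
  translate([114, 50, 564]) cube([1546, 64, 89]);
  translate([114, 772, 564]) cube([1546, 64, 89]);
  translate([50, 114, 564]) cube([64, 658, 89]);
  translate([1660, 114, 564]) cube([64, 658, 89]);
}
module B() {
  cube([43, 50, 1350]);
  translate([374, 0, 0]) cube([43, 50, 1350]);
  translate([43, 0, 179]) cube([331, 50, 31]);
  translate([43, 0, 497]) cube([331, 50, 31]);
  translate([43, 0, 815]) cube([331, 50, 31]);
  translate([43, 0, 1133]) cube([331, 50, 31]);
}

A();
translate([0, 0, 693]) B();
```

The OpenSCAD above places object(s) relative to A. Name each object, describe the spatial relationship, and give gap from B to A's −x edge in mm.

The ladder's min-x is at 0; the table's min-x is 0; gap = 0 mm.

A is a table. B is a ladder. The ladder is on top of the table. The gap from the ladder to the table's −x edge is 0 mm.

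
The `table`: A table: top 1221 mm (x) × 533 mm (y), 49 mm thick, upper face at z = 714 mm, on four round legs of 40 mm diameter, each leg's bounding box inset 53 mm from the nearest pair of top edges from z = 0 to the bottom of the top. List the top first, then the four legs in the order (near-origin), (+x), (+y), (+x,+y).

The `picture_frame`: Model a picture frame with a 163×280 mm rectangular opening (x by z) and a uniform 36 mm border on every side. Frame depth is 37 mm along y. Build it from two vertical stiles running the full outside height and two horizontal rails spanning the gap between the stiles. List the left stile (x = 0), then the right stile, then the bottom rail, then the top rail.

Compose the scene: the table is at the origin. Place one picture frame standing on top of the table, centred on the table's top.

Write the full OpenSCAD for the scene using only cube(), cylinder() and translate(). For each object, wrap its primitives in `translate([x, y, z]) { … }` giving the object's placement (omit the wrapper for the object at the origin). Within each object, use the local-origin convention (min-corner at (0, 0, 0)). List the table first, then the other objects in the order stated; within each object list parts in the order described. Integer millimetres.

translate([0, 0, 665]) cube([1221, 533, 49]);
translate([73, 73, 0]) cylinder(h = 665, r = 20);
translate([1148, 73, 0]) cylinder(h = 665, r = 20);
translate([73, 460, 0]) cylinder(h = 665, r = 20);
translate([1148, 460, 0]) cylinder(h = 665, r = 20);
translate([493, 248, 714]) {
  cube([36, 37, 352]);
  translate([199, 0, 0]) cube([36, 37, 352]);
  translate([36, 0, 0]) cube([163, 37, 36]);
  translate([36, 0, 316]) cube([163, 37, 36]);
}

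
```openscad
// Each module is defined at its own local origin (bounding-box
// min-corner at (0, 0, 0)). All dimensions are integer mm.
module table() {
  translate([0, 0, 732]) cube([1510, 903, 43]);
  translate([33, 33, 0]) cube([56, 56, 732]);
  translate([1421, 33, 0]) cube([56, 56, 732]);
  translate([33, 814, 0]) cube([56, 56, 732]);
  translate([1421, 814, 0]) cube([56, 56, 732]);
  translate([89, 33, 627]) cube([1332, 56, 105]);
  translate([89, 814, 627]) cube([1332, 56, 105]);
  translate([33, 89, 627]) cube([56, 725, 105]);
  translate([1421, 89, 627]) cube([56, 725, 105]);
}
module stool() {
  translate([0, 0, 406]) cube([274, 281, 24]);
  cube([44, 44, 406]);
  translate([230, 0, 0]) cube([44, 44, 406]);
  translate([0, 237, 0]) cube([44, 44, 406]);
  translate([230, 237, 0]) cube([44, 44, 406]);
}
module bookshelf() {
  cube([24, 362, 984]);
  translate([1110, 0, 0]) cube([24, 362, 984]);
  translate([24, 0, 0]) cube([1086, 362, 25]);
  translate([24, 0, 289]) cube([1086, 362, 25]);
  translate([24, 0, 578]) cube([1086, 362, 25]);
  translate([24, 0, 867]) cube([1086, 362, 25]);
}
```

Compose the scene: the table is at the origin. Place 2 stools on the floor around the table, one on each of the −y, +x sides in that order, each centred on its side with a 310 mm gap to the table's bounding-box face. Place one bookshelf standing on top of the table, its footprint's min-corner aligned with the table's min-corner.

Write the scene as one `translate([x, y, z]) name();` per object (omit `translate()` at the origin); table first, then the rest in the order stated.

table();
translate([618, -591, 0]) stool();
translate([1820, 311, 0]) stool();
translate([0, 0, 775]) bookshelf();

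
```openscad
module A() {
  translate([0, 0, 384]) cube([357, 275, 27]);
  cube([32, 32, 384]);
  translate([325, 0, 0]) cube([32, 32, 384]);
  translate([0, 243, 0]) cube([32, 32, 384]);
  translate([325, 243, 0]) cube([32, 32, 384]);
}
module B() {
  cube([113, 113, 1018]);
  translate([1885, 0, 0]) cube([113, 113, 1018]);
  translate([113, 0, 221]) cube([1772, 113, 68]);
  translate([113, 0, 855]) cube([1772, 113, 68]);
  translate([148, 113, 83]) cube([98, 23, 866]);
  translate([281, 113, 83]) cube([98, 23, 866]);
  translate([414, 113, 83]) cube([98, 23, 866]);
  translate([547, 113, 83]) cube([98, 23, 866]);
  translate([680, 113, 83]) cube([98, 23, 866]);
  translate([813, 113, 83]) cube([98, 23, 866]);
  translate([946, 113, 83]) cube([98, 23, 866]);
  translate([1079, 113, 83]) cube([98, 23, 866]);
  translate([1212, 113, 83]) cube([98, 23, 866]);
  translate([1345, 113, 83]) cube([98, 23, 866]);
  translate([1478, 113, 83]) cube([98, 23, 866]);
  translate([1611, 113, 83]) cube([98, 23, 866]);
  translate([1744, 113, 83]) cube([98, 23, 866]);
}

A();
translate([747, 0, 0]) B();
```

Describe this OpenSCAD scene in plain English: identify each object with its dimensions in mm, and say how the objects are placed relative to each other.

A is a simple wooden stool: a rectangular seat 357 mm (x) by 275 mm (y), 27 mm thick, top face at z = 411 mm, on four square legs, each 32×32 mm in cross-section. The legs rest on z = 0, each flush with a corner of the seat.

B is a fence section. Two 113×113 mm posts, 1018 mm tall, stand on the floor with a clear span of 1772 mm between their inner faces. Two horizontal rails of 113×68 mm section span the gap between the posts with their undersides at z = 221 mm and z = 855 mm, flush with the posts' −y face. 13 pickets, each 98 mm wide, 23 mm thick and 866 mm tall, are fixed to the +y face of the rails with their bottoms at z = 83 mm, evenly spaced across the span with equal gaps (rounded down to the nearest mm) at the −x end and between each pair — any rounding remainder accumulates at the +x end.

The fence section is on the floor beside the stool on its +x side.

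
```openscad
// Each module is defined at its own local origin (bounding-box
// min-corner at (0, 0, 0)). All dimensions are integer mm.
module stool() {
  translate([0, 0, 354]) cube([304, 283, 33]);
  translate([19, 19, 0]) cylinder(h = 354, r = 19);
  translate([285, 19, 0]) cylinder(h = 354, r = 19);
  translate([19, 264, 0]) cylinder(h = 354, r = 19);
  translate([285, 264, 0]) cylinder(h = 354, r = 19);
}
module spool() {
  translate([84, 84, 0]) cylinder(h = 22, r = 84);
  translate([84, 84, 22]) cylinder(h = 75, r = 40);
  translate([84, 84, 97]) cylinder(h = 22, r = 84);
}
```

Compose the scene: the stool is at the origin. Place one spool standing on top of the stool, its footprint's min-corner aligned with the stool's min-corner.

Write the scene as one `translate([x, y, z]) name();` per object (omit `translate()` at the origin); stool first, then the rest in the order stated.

stool();
translate([0, 0, 387]) spool();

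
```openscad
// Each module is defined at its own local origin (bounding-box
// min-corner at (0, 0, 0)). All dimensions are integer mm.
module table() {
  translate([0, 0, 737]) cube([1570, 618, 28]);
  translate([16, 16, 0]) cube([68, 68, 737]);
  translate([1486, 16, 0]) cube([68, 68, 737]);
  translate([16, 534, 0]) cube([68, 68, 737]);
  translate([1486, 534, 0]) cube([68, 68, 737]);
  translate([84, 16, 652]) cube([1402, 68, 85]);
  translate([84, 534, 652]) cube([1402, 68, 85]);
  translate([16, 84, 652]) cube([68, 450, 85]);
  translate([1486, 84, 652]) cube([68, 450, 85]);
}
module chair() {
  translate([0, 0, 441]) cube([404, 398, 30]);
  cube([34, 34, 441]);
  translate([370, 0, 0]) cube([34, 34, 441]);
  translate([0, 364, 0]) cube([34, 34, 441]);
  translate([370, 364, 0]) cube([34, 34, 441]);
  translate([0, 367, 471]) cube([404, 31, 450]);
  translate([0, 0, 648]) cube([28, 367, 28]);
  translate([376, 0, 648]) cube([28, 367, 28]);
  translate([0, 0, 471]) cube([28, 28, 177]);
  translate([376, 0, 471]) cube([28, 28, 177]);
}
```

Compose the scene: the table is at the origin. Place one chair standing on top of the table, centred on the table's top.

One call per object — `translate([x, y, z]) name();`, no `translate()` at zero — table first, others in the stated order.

table();
translate([583, 110, 765]) chair();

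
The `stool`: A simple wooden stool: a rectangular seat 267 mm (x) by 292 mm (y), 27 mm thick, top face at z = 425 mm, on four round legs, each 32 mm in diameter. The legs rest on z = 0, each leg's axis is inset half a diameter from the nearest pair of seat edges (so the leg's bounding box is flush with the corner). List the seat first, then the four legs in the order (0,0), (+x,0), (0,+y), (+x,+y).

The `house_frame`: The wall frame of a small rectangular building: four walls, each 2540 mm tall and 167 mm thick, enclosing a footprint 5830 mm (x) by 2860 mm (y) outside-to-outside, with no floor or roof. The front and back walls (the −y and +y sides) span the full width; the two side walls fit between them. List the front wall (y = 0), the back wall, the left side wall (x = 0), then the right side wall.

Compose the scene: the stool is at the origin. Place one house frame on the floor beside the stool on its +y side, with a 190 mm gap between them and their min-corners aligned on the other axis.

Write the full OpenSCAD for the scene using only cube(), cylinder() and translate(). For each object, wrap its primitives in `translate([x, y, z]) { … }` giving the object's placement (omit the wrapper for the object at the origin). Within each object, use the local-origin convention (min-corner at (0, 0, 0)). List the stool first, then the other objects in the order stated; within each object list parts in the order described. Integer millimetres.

translate([0, 0, 398]) cube([267, 292, 27]);
translate([16, 16, 0]) cylinder(h = 398, r = 16);
translate([251, 16, 0]) cylinder(h = 398, r = 16);
translate([16, 276, 0]) cylinder(h = 398, r = 16);
translate([251, 276, 0]) cylinder(h = 398, r = 16);
translate([0, 482, 0]) {
  cube([5830, 167, 2540]);
  translate([0, 2693, 0]) cube([5830, 167, 2540]);
  translate([0, 167, 0]) cube([167, 2526, 2540]);
  translate([5663, 167, 0]) cube([167, 2526, 2540]);
}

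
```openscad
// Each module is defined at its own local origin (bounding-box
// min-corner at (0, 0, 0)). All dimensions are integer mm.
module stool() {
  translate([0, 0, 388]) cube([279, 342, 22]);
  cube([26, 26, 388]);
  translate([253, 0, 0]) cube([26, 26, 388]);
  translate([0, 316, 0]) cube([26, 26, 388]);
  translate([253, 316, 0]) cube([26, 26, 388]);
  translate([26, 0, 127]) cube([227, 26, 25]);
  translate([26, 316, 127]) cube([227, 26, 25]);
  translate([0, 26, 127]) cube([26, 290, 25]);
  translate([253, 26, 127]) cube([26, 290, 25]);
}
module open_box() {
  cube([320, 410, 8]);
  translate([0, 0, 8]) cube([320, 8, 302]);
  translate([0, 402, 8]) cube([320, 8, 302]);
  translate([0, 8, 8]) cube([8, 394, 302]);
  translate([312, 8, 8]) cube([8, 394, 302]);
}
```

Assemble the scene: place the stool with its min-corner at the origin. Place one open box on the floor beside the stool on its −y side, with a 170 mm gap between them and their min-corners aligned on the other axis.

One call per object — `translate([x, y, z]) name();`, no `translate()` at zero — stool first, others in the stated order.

stool();
translate([0, -580, 0]) open_box();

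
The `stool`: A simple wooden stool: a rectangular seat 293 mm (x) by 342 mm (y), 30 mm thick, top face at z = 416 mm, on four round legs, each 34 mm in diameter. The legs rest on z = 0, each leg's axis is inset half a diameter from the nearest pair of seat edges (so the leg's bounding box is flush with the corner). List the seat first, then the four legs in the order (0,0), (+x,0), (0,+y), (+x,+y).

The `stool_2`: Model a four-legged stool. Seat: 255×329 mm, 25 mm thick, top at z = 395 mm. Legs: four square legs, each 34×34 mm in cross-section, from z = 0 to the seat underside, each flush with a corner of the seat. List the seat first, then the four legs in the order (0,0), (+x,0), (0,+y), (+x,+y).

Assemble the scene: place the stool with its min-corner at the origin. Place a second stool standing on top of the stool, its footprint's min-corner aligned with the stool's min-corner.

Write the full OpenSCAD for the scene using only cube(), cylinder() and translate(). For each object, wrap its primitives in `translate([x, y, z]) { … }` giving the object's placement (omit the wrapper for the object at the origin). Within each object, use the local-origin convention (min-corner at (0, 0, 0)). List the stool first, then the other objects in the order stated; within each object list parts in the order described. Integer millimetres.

translate([0, 0, 386]) cube([293, 342, 30]);
translate([17, 17, 0]) cylinder(h = 386, r = 17);
translate([276, 17, 0]) cylinder(h = 386, r = 17);
translate([17, 325, 0]) cylinder(h = 386, r = 17);
translate([276, 325, 0]) cylinder(h = 386, r = 17);
translate([0, 0, 416]) {
  translate([0, 0, 370]) cube([255, 329, 25]);
  cube([34, 34, 370]);
  translate([221, 0, 0]) cube([34, 34, 370]);
  translate([0, 295, 0]) cube([34, 34, 370]);
  translate([221, 295, 0]) cube([34, 34, 370]);
}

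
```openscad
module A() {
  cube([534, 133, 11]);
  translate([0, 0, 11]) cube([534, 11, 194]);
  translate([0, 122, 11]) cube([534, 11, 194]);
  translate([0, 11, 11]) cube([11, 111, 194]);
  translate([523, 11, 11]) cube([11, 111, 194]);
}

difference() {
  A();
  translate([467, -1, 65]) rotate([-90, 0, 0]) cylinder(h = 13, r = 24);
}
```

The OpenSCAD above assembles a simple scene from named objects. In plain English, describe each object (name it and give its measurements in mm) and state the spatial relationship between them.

A is an open-topped rectangular box: outside dimensions 534×133×205 mm, with a uniform wall and base thickness of 11 mm. The base is a full 534×133 slab on the floor; four walls sit on top of the base. The front and back walls (the −y and +y sides) span the full width; the two side walls fit between them.

The open box has a circular hole of radius 24 mm through its front wall, centred at (x = 467, z = 65).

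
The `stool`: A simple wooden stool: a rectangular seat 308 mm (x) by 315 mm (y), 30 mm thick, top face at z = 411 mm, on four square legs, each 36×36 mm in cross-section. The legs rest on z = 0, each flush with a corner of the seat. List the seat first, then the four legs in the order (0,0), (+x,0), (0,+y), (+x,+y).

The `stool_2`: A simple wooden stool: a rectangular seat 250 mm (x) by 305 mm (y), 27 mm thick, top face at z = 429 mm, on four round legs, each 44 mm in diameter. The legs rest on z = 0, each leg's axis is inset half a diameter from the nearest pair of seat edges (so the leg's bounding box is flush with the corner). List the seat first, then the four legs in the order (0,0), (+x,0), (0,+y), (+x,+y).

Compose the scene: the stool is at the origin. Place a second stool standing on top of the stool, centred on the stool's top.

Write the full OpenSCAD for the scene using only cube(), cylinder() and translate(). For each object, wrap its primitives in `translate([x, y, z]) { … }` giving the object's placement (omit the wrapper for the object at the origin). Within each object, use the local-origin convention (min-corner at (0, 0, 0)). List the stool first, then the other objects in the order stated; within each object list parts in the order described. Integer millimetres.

translate([0, 0, 381]) cube([308, 315, 30]);
cube([36, 36, 381]);
translate([272, 0, 0]) cube([36, 36, 381]);
translate([0, 279, 0]) cube([36, 36, 381]);
translate([272, 279, 0]) cube([36, 36, 381]);
translate([29, 5, 411]) {
  translate([0, 0, 402]) cube([250, 305, 27]);
  translate([22, 22, 0]) cylinder(h = 402, r = 22);
  translate([228, 22, 0]) cylinder(h = 402, r = 22);
  translate([22, 283, 0]) cylinder(h = 402, r = 22);
  translate([228, 283, 0]) cylinder(h = 402, r = 22);
}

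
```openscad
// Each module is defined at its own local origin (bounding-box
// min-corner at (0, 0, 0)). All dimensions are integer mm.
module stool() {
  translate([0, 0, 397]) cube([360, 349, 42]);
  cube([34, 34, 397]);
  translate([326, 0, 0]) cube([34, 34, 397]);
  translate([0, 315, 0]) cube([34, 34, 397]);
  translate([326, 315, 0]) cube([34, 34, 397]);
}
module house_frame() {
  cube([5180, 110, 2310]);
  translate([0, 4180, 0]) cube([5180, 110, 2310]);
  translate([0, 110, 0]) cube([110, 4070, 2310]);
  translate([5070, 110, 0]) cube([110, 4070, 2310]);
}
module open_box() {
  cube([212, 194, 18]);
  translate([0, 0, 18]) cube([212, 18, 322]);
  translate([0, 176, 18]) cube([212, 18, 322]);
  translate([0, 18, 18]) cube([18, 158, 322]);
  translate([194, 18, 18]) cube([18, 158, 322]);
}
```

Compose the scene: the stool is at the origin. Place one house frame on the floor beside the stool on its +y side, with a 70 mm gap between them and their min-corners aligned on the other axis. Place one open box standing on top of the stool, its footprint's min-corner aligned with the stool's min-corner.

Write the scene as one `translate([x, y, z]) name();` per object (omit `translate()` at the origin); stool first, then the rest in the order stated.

stool();
translate([0, 419, 0]) house_frame();
translate([0, 0, 439]) open_box();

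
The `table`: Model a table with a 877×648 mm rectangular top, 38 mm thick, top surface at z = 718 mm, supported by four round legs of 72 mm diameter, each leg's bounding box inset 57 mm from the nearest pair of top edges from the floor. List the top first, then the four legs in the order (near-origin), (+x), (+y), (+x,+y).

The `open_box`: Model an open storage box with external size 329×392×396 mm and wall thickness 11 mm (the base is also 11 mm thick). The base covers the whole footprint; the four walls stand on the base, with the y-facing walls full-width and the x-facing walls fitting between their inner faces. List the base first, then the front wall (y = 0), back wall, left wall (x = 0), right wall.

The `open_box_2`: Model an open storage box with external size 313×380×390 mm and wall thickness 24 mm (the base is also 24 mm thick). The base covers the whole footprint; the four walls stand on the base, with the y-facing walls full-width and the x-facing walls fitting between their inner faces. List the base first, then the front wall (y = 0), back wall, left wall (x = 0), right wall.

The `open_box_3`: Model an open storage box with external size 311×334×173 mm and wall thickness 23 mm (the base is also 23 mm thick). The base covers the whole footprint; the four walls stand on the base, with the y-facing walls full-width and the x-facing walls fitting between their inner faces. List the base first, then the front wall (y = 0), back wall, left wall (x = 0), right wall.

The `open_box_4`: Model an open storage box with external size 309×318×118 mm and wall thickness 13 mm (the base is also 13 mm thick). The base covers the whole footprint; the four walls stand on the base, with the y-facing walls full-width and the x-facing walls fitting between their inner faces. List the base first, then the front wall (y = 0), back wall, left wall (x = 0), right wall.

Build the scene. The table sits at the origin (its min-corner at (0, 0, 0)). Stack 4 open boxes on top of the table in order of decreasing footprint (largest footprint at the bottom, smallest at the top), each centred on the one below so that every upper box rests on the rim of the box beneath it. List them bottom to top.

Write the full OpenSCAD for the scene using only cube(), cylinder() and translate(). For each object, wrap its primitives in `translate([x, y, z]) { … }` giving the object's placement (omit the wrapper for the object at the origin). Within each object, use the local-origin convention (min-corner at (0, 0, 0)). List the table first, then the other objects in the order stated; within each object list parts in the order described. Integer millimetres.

translate([0, 0, 680]) cube([877, 648, 38]);
translate([93, 93, 0]) cylinder(h = 680, r = 36);
translate([784, 93, 0]) cylinder(h = 680, r = 36);
translate([93, 555, 0]) cylinder(h = 680, r = 36);
translate([784, 555, 0]) cylinder(h = 680, r = 36);
translate([274, 128, 718]) {
  cube([329, 392, 11]);
  translate([0, 0, 11]) cube([329, 11, 385]);
  translate([0, 381, 11]) cube([329, 11, 385]);
  translate([0, 11, 11]) cube([11, 370, 385]);
  translate([318, 11, 11]) cube([11, 370, 385]);
}
translate([282, 134, 1114]) {
  cube([313, 380, 24]);
  translate([0, 0, 24]) cube([313, 24, 366]);
  translate([0, 356, 24]) cube([313, 24, 366]);
  translate([0, 24, 24]) cube([24, 332, 366]);
  translate([289, 24, 24]) cube([24, 332, 366]);
}
translate([283, 157, 1504]) {
  cube([311, 334, 23]);
  translate([0, 0, 23]) cube([311, 23, 150]);
  translate([0, 311, 23]) cube([311, 23, 150]);
  translate([0, 23, 23]) cube([23, 288, 150]);
  translate([288, 23, 23]) cube([23, 288, 150]);
}
translate([284, 165, 1677]) {
  cube([309, 318, 13]);
  translate([0, 0, 13]) cube([309, 13, 105]);
  translate([0, 305, 13]) cube([309, 13, 105]);
  translate([0, 13, 13]) cube([13, 292, 105]);
  translate([296, 13, 13]) cube([13, 292, 105]);
}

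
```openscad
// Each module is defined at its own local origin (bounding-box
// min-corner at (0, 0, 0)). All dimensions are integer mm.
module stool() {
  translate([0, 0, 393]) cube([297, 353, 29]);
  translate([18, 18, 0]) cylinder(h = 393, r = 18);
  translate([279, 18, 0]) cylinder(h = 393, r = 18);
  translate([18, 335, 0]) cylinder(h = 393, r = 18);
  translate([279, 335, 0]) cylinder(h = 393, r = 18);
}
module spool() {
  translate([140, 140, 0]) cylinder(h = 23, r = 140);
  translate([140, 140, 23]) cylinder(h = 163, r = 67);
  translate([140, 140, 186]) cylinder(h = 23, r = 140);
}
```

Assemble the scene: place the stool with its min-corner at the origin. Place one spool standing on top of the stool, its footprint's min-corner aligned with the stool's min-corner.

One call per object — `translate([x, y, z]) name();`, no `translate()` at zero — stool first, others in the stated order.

stool();
translate([0, 0, 422]) spool();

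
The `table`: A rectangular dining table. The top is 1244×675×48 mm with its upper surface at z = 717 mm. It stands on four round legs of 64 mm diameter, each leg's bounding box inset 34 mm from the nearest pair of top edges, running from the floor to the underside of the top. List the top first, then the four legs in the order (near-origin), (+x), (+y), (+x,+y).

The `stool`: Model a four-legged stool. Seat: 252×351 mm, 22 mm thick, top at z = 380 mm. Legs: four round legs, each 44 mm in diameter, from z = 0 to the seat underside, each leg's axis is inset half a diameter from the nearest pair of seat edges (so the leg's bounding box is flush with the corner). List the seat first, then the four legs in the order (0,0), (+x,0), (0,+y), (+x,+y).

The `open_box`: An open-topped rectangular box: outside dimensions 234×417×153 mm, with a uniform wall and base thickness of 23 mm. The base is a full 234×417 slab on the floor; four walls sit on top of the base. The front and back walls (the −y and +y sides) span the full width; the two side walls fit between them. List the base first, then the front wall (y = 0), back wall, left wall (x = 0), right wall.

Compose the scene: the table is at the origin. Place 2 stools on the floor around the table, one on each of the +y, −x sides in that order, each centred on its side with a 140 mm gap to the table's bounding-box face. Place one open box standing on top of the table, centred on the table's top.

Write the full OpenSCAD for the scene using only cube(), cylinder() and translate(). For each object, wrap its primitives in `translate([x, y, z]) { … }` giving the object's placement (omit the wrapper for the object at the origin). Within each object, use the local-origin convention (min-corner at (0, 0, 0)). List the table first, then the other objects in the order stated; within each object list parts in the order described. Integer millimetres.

translate([0, 0, 669]) cube([1244, 675, 48]);
translate([66, 66, 0]) cylinder(h = 669, r = 32);
translate([1178, 66, 0]) cylinder(h = 669, r = 32);
translate([66, 609, 0]) cylinder(h = 669, r = 32);
translate([1178, 609, 0]) cylinder(h = 669, r = 32);
translate([496, 815, 0]) {
  translate([0, 0, 358]) cube([252, 351, 22]);
  translate([22, 22, 0]) cylinder(h = 358, r = 22);
  translate([230, 22, 0]) cylinder(h = 358, r = 22);
  translate([22, 329, 0]) cylinder(h = 358, r = 22);
  translate([230, 329, 0]) cylinder(h = 358, r = 22);
}
translate([-392, 162, 0]) {
  translate([0, 0, 358]) cube([252, 351, 22]);
  translate([22, 22, 0]) cylinder(h = 358, r = 22);
  translate([230, 22, 0]) cylinder(h = 358, r = 22);
  translate([22, 329, 0]) cylinder(h = 358, r = 22);
  translate([230, 329, 0]) cylinder(h = 358, r = 22);
}
translate([505, 129, 717]) {
  cube([234, 417, 23]);
  translate([0, 0, 23]) cube([234, 23, 130]);
  translate([0, 394, 23]) cube([234, 23, 130]);
  translate([0, 23, 23]) cube([23, 371, 130]);
  translate([211, 23, 23]) cube([23, 371, 130]);
}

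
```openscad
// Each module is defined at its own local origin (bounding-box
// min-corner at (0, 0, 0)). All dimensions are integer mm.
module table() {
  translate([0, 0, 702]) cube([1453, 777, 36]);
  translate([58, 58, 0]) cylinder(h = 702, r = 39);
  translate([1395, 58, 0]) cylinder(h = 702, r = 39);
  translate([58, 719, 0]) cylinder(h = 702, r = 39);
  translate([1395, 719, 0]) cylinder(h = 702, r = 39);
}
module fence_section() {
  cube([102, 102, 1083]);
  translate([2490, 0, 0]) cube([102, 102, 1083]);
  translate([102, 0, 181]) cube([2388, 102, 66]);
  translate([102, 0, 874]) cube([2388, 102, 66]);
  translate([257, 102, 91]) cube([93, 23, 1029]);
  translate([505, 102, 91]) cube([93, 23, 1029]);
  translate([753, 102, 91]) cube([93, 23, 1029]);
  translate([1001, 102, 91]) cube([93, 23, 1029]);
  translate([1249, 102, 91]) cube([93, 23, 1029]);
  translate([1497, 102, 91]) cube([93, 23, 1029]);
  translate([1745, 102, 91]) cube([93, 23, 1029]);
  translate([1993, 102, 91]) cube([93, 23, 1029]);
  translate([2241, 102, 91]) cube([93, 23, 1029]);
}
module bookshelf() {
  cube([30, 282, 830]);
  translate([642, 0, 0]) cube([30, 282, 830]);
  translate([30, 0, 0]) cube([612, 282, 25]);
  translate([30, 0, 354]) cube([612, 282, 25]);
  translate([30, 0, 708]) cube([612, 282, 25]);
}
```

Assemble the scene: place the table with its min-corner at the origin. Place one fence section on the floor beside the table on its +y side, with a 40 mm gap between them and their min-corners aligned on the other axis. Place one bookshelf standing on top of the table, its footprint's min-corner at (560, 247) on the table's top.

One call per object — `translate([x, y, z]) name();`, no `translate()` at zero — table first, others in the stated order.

table();
translate([0, 817, 0]) fence_section();
translate([560, 247, 738]) bookshelf();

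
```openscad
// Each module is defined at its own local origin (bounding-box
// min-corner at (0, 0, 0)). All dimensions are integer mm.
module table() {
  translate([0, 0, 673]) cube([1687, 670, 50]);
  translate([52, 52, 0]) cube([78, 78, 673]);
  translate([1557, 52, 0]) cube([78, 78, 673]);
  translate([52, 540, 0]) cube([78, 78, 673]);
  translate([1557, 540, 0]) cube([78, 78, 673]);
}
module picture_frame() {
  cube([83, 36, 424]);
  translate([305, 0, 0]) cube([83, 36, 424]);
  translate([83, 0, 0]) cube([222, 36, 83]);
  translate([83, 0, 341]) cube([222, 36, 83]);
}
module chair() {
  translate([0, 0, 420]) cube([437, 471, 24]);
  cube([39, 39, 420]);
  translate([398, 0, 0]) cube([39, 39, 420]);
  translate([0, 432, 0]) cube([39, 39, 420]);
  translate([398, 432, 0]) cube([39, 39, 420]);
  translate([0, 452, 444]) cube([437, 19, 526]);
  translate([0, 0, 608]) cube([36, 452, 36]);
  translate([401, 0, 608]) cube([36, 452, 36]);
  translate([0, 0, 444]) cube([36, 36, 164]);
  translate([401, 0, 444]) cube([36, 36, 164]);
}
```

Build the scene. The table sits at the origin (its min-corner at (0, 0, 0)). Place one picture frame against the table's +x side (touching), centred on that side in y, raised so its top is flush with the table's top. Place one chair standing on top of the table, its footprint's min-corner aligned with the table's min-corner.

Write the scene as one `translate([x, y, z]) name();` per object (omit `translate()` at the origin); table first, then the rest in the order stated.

table();
translate([1687, 317, 299]) picture_frame();
translate([0, 0, 723]) chair();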